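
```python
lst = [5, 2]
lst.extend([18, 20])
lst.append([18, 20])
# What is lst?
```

After line 1: lst = [5, 2]
After line 2 (extend unpacks [18, 20]): lst = [5, 2, 18, 20]
After line 3 (append adds [18, 20] as single element): lst = [5, 2, 18, 20, [18, 20]]

[5, 2, 18, 20, [18, 20]]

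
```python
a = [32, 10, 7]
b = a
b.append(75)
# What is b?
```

After line 1: a = [32, 10, 7]
After line 2 (b = a is an alias, same object): a = [32, 10, 7], b = [32, 10, 7]
After line 3 (b.append mutates the shared list): a = [32, 10, 7, 75], b = [32, 10, 7, 75]

[32, 10, 7, 75]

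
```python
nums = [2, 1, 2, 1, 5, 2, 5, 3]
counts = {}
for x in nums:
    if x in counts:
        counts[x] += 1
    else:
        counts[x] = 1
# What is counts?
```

Initial: counts = {}, nums = [2, 1, 2, 1, 5, 2, 5, 3]
See 2: counts = {2: 1}
See 1: counts = {2: 1, 1: 1}
See 2: counts = {2: 2, 1: 1}
See 1: counts = {2: 2, 1: 2}
See 5: counts = {2: 2, 1: 2, 5: 1}
See 2: counts = {2: 3, 1: 2, 5: 1}
See 5: counts = {2: 3, 1: 2, 5: 2}
See 3: counts = {2: 3, 1: 2, 5: 2, 3: 1}

{2: 3, 1: 2, 5: 2, 3: 1}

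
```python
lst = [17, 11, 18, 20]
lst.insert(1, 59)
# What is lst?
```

[17, 59, 11, 18, 20]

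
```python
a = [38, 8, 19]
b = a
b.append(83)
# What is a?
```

After line 1: a = [38, 8, 19]
After line 2 (b = a is an alias, same object): a = [38, 8, 19], b = [38, 8, 19]
After line 3 (b.append mutates the shared list): a = [38, 8, 19, 83], b = [38, 8, 19, 83]

[38, 8, 19, 83]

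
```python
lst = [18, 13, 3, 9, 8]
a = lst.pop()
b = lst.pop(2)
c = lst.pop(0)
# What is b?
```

After line 1: lst = [18, 13, 3, 9, 8]
After line 2 (pop() -> a = 8): lst = [18, 13, 3, 9]
After line 3 (pop(2) -> b = 3): lst = [18, 13, 9]
After line 4 (pop(0) -> c = 18): lst = [13, 9]

3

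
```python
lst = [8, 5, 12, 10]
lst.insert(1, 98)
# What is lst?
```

[8, 98, 5, 12, 10]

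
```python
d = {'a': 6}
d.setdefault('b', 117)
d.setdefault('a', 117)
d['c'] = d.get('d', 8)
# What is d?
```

After line 1: d = {'a': 6}
After line 2 (setdefault adds 'b'=117): d = {'a': 6, 'b': 117}
After line 3 (setdefault 'a' no-op, already exists): d = {'a': 6, 'b': 117}
After line 4 (get('d', 8) returns default since 'd' not in d): d = {'a': 6, 'b': 117, 'c': 8}

{'a': 6, 'b': 117, 'c': 8}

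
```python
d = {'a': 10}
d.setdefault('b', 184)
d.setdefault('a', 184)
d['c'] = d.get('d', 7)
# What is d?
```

After line 1: d = {'a': 10}
After line 2 (setdefault adds 'b'=184): d = {'a': 10, 'b': 184}
After line 3 (setdefault 'a' no-op, already exists): d = {'a': 10, 'b': 184}
After line 4 (get('d', 7) returns default since 'd' not in d): d = {'a': 10, 'b': 184, 'c': 7}

{'a': 10, 'b': 184, 'c': 7}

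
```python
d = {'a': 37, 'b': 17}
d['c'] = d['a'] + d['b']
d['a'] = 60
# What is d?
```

After line 1: d = {'a': 37, 'b': 17}
After line 2 (d['c'] = 37 + 17): d = {'a': 37, 'b': 17, 'c': 54}
After line 3: d = {'a': 60, 'b': 17, 'c': 54}

{'a': 60, 'b': 17, 'c': 54}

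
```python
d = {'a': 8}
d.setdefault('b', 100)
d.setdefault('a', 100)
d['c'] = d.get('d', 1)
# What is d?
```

After line 1: d = {'a': 8}
After line 2 (setdefault adds 'b'=100): d = {'a': 8, 'b': 100}
After line 3 (setdefault 'a' no-op, already exists): d = {'a': 8, 'b': 100}
After line 4 (get('d', 1) returns default since 'd' not in d): d = {'a': 8, 'b': 100, 'c': 1}

{'a': 8, 'b': 100, 'c': 1}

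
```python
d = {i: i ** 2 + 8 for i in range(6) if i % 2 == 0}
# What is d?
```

{0: 8, 2: 12, 4: 24}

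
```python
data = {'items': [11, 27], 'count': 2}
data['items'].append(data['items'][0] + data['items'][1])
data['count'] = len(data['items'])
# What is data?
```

After line 1: data = {'items': [11, 27], 'count': 2}
After line 2 (append 11 + 27 = 38): data = {'items': [11, 27, 38], 'count': 2}
After line 3 (count = len(items) = 3): data = {'items': [11, 27, 38], 'count': 3}

{'items': [11, 27, 38], 'count': 3}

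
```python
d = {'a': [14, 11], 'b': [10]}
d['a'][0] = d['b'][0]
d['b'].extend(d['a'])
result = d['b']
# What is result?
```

After line 1: d = {'a': [14, 11], 'b': [10]}
After line 2 (a[0] = b[0] = 10): d = {'a': [10, 11], 'b': [10]}
After line 3 (b.extend(a) appends [10, 11]): d = {'a': [10, 11], 'b': [10, 10, 11]}
After line 4: result = d['b'] = [10, 10, 11]

[10, 10, 11]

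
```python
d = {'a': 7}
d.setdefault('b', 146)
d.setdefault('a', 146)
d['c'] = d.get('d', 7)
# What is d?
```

After line 1: d = {'a': 7}
After line 2 (setdefault adds 'b'=146): d = {'a': 7, 'b': 146}
After line 3 (setdefault 'a' no-op, already exists): d = {'a': 7, 'b': 146}
After line 4 (get('d', 7) returns default since 'd' not in d): d = {'a': 7, 'b': 146, 'c': 7}

{'a': 7, 'b': 146, 'c': 7}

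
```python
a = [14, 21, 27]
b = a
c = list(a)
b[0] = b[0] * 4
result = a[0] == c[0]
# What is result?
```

After line 1: a = [14, 21, 27]
After line 2 (b = a, alias): a = [14, 21, 27], b = [14, 21, 27]
After line 3 (c = list(a) is a copy, new object): c = [14, 21, 27]
After line 4 (b[0] = 14 * 4 = 56; mutates shared a/b): a = b = [56, 21, 27], c = [14, 21, 27]
After line 5 (a[0] = 56, c[0] = 14; result = False)

False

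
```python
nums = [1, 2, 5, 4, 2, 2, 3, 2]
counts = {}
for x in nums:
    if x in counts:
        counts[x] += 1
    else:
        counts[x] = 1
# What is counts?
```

Initial: counts = {}, nums = [1, 2, 5, 4, 2, 2, 3, 2]
See 1: counts = {1: 1}
See 2: counts = {1: 1, 2: 1}
See 5: counts = {1: 1, 2: 1, 5: 1}
See 4: counts = {1: 1, 2: 1, 5: 1, 4: 1}
See 2: counts = {1: 1, 2: 2, 5: 1, 4: 1}
See 2: counts = {1: 1, 2: 3, 5: 1, 4: 1}
See 3: counts = {1: 1, 2: 3, 5: 1, 4: 1, 3: 1}
See 2: counts = {1: 1, 2: 4, 5: 1, 4: 1, 3: 1}

{1: 1, 2: 4, 5: 1, 4: 1, 3: 1}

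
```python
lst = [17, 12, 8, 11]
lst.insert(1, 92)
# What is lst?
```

[17, 92, 12, 8, 11]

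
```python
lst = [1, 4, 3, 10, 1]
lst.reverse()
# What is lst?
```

[1, 10, 3, 4, 1]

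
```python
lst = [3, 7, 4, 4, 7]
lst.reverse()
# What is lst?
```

[7, 4, 4, 7, 3]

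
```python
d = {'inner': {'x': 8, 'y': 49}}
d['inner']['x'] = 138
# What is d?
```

After line 1: d = {'inner': {'x': 8, 'y': 49}}
After line 2 (inner x overwritten): d = {'inner': {'x': 138, 'y': 49}}

{'inner': {'x': 138, 'y': 49}}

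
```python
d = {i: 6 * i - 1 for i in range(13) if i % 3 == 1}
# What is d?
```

{1: 5, 4: 23, 7: 41, 10: 59}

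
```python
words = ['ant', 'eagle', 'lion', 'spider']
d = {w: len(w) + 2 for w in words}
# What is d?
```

{'ant': 5, 'eagle': 7, 'lion': 6, 'spider': 8}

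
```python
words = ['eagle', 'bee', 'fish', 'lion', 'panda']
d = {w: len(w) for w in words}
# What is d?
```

{'eagle': 5, 'bee': 3, 'fish': 4, 'lion': 4, 'panda': 5}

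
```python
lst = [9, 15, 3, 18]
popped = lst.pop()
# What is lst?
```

[9, 15, 3]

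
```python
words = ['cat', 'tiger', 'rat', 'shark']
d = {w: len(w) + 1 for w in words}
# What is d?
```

{'cat': 4, 'tiger': 6, 'rat': 4, 'shark': 6}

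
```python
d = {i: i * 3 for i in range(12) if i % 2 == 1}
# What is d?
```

{1: 3, 3: 9, 5: 15, 7: 21, 9: 27, 11: 33}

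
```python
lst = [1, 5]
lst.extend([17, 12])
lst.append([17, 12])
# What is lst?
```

After line 1: lst = [1, 5]
After line 2 (extend unpacks [17, 12]): lst = [1, 5, 17, 12]
After line 3 (append adds [17, 12] as single element): lst = [1, 5, 17, 12, [17, 12]]

[1, 5, 17, 12, [17, 12]]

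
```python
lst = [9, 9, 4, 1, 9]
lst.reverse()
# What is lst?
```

[9, 1, 4, 9, 9]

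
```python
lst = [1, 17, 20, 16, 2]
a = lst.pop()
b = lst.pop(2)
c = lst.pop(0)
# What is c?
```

After line 1: lst = [1, 17, 20, 16, 2]
After line 2 (pop() -> a = 2): lst = [1, 17, 20, 16]
After line 3 (pop(2) -> b = 20): lst = [1, 17, 16]
After line 4 (pop(0) -> c = 1): lst = [17, 16]

1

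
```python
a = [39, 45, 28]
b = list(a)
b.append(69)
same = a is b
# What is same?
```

After line 1: a = [39, 45, 28]
After line 2 (b = list(a) is a shallow copy, new object): a = [39, 45, 28], b = [39, 45, 28]
After line 3 (append only mutates b): a = [39, 45, 28], b = [39, 45, 28, 69]
After line 4 (same = a is b; different objects -> False): same = False

False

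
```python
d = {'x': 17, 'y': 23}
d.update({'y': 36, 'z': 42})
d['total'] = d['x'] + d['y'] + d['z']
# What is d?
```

After line 1: d = {'x': 17, 'y': 23}
After line 2 (y overwritten, z added): d = {'x': 17, 'y': 36, 'z': 42}
After line 3 (total = 17 + 36 + 42 = 95): d = {'x': 17, 'y': 36, 'z': 42, 'total': 95}

{'x': 17, 'y': 36, 'z': 42, 'total': 95}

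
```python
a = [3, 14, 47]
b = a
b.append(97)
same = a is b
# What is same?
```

After line 1: a = [3, 14, 47]
After line 2 (b = a is an alias, same object): a = [3, 14, 47], b = [3, 14, 47]
After line 3 (b.append mutates the shared list): a = [3, 14, 47, 97], b = [3, 14, 47, 97]
After line 4 (same = a is b; same object -> True): same = True

True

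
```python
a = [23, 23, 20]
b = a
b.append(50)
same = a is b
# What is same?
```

After line 1: a = [23, 23, 20]
After line 2 (b = a is an alias, same object): a = [23, 23, 20], b = [23, 23, 20]
After line 3 (b.append mutates the shared list): a = [23, 23, 20, 50], b = [23, 23, 20, 50]
After line 4 (same = a is b; same object -> True): same = True

True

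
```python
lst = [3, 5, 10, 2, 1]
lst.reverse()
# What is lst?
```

[1, 2, 10, 5, 3]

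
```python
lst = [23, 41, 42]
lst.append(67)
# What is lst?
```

[23, 41, 42, 67]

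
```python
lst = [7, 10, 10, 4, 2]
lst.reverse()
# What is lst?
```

[2, 4, 10, 10, 7]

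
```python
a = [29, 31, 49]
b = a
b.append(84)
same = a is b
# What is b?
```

After line 1: a = [29, 31, 49]
After line 2 (b = a is an alias, same object): a = [29, 31, 49], b = [29, 31, 49]
After line 3 (b.append mutates the shared list): a = [29, 31, 49, 84], b = [29, 31, 49, 84]
After line 4 (same = a is b; same object -> True): same = True

[29, 31, 49, 84]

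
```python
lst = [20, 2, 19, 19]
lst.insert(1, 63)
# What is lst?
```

[20, 63, 2, 19, 19]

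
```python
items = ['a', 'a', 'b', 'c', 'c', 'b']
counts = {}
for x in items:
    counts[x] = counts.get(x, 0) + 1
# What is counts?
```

Initial: counts = {}, items = ['a', 'a', 'b', 'c', 'c', 'b']
See 'a': counts = {'a': 1}
See 'a': counts = {'a': 2}
See 'b': counts = {'a': 2, 'b': 1}
See 'c': counts = {'a': 2, 'b': 1, 'c': 1}
See 'c': counts = {'a': 2, 'b': 1, 'c': 2}
See 'b': counts = {'a': 2, 'b': 2, 'c': 2}

{'a': 2, 'b': 2, 'c': 2}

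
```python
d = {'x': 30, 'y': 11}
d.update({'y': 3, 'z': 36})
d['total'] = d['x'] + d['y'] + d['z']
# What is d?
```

After line 1: d = {'x': 30, 'y': 11}
After line 2 (y overwritten, z added): d = {'x': 30, 'y': 3, 'z': 36}
After line 3 (total = 30 + 3 + 36 = 69): d = {'x': 30, 'y': 3, 'z': 36, 'total': 69}

{'x': 30, 'y': 3, 'z': 36, 'total': 69}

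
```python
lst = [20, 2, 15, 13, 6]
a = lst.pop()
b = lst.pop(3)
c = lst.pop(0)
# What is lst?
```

After line 1: lst = [20, 2, 15, 13, 6]
After line 2 (pop() -> a = 6): lst = [20, 2, 15, 13]
After line 3 (pop(3) -> b = 13): lst = [20, 2, 15]
After line 4 (pop(0) -> c = 20): lst = [2, 15]

[2, 15]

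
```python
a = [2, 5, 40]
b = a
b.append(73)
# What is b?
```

After line 1: a = [2, 5, 40]
After line 2 (b = a is an alias, same object): a = [2, 5, 40], b = [2, 5, 40]
After line 3 (b.append mutates the shared list): a = [2, 5, 40, 73], b = [2, 5, 40, 73]

[2, 5, 40, 73]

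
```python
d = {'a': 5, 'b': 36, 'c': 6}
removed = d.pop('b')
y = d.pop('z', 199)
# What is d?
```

After line 1: d = {'a': 5, 'b': 36, 'c': 6}
After line 2 (pop 'b' returns 36): d = {'a': 5, 'c': 6}, removed = 36
After line 3 (pop 'z' missing, returns default 199): d = {'a': 5, 'c': 6}, y = 199

{'a': 5, 'c': 6}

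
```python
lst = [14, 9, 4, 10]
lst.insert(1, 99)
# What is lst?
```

[14, 99, 9, 4, 10]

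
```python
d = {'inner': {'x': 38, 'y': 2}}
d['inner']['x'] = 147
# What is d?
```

After line 1: d = {'inner': {'x': 38, 'y': 2}}
After line 2 (inner x overwritten): d = {'inner': {'x': 147, 'y': 2}}

{'inner': {'x': 147, 'y': 2}}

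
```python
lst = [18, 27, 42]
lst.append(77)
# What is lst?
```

[18, 27, 42, 77]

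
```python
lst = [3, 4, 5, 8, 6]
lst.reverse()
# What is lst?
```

[6, 8, 5, 4, 3]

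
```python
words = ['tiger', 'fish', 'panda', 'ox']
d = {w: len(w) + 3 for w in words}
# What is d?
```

{'tiger': 8, 'fish': 7, 'panda': 8, 'ox': 5}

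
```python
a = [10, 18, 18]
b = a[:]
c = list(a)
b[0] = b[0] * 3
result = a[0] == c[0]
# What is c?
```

After line 1: a = [10, 18, 18]
After line 2 (b = a[:], copy): a = [10, 18, 18], b = [10, 18, 18]
After line 3 (c = list(a) is a copy, new object): c = [10, 18, 18]
After line 4 (b[0] = 10 * 3 = 30; only b mutates (copy)): a = [10, 18, 18], b = [30, 18, 18], c = [10, 18, 18]
After line 5 (a[0] = 10, c[0] = 10; result = True)

[10, 18, 18]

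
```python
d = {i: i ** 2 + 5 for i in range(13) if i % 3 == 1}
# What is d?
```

{1: 6, 4: 21, 7: 54, 10: 105}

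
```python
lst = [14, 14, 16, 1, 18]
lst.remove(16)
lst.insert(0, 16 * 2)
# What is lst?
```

After line 1: lst = [14, 14, 16, 1, 18]
After line 2 (remove first 16): lst = [14, 14, 1, 18]
After line 3 (insert 32 at index 0): lst = [32, 14, 14, 1, 18]

[32, 14, 14, 1, 18]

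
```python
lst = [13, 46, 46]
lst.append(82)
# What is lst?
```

[13, 46, 46, 82]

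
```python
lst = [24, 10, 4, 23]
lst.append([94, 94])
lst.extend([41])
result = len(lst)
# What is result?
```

After line 1: lst = [24, 10, 4, 23]
After line 2 (append adds [94, 94] as single element): lst = [24, 10, 4, 23, [94, 94]]
After line 3 (extend unpacks [41], adds 41): lst = [24, 10, 4, 23, [94, 94], 41]
After line 4: result = len(lst) = 6

6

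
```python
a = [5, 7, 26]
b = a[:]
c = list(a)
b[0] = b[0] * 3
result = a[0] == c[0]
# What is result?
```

After line 1: a = [5, 7, 26]
After line 2 (b = a[:], copy): a = [5, 7, 26], b = [5, 7, 26]
After line 3 (c = list(a) is a copy, new object): c = [5, 7, 26]
After line 4 (b[0] = 5 * 3 = 15; only b mutates (copy)): a = [5, 7, 26], b = [15, 7, 26], c = [5, 7, 26]
After line 5 (a[0] = 5, c[0] = 5; result = True)

True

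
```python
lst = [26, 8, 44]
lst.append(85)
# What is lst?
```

[26, 8, 44, 85]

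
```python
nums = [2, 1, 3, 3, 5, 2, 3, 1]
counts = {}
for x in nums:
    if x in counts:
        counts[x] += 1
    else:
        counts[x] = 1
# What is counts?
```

Initial: counts = {}, nums = [2, 1, 3, 3, 5, 2, 3, 1]
See 2: counts = {2: 1}
See 1: counts = {2: 1, 1: 1}
See 3: counts = {2: 1, 1: 1, 3: 1}
See 3: counts = {2: 1, 1: 1, 3: 2}
See 5: counts = {2: 1, 1: 1, 3: 2, 5: 1}
See 2: counts = {2: 2, 1: 1, 3: 2, 5: 1}
See 3: counts = {2: 2, 1: 1, 3: 3, 5: 1}
See 1: counts = {2: 2, 1: 2, 3: 3, 5: 1}

{2: 2, 1: 2, 3: 3, 5: 1}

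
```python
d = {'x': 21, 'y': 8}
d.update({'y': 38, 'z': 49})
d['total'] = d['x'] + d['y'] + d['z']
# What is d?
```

After line 1: d = {'x': 21, 'y': 8}
After line 2 (y overwritten, z added): d = {'x': 21, 'y': 38, 'z': 49}
After line 3 (total = 21 + 38 + 49 = 108): d = {'x': 21, 'y': 38, 'z': 49, 'total': 108}

{'x': 21, 'y': 38, 'z': 49, 'total': 108}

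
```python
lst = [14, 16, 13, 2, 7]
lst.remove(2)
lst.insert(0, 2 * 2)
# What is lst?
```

After line 1: lst = [14, 16, 13, 2, 7]
After line 2 (remove first 2): lst = [14, 16, 13, 7]
After line 3 (insert 4 at index 0): lst = [4, 14, 16, 13, 7]

[4, 14, 16, 13, 7]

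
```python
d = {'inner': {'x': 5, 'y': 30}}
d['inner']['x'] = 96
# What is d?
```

After line 1: d = {'inner': {'x': 5, 'y': 30}}
After line 2 (inner x overwritten): d = {'inner': {'x': 96, 'y': 30}}

{'inner': {'x': 96, 'y': 30}}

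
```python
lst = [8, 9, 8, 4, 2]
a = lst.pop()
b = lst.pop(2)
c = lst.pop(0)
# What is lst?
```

After line 1: lst = [8, 9, 8, 4, 2]
After line 2 (pop() -> a = 2): lst = [8, 9, 8, 4]
After line 3 (pop(2) -> b = 8): lst = [8, 9, 4]
After line 4 (pop(0) -> c = 8): lst = [9, 4]

[9, 4]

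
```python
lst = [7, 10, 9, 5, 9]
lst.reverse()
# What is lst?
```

[9, 5, 9, 10, 7]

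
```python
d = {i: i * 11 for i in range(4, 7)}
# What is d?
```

{4: 44, 5: 55, 6: 66}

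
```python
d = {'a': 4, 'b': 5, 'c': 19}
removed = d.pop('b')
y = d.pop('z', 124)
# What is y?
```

After line 1: d = {'a': 4, 'b': 5, 'c': 19}
After line 2 (pop 'b' returns 5): d = {'a': 4, 'c': 19}, removed = 5
After line 3 (pop 'z' missing, returns default 124): d = {'a': 4, 'c': 19}, y = 124

124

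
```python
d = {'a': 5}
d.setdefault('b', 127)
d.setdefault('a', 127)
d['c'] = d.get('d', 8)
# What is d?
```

After line 1: d = {'a': 5}
After line 2 (setdefault adds 'b'=127): d = {'a': 5, 'b': 127}
After line 3 (setdefault 'a' no-op, already exists): d = {'a': 5, 'b': 127}
After line 4 (get('d', 8) returns default since 'd' not in d): d = {'a': 5, 'b': 127, 'c': 8}

{'a': 5, 'b': 127, 'c': 8}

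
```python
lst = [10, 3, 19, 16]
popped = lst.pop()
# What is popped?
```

16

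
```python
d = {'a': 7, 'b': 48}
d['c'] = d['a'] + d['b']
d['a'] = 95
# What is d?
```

After line 1: d = {'a': 7, 'b': 48}
After line 2 (d['c'] = 7 + 48): d = {'a': 7, 'b': 48, 'c': 55}
After line 3: d = {'a': 95, 'b': 48, 'c': 55}

{'a': 95, 'b': 48, 'c': 55}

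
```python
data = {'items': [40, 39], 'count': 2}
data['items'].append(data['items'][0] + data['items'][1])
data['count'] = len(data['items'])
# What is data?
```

After line 1: data = {'items': [40, 39], 'count': 2}
After line 2 (append 40 + 39 = 79): data = {'items': [40, 39, 79], 'count': 2}
After line 3 (count = len(items) = 3): data = {'items': [40, 39, 79], 'count': 3}

{'items': [40, 39, 79], 'count': 3}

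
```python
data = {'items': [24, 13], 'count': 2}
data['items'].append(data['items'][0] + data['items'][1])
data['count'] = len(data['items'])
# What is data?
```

After line 1: data = {'items': [24, 13], 'count': 2}
After line 2 (append 24 + 13 = 37): data = {'items': [24, 13, 37], 'count': 2}
After line 3 (count = len(items) = 3): data = {'items': [24, 13, 37], 'count': 3}

{'items': [24, 13, 37], 'count': 3}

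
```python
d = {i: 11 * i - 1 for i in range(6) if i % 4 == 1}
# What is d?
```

{1: 10, 5: 54}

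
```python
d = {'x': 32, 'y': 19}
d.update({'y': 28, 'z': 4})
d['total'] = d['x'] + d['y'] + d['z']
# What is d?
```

After line 1: d = {'x': 32, 'y': 19}
After line 2 (y overwritten, z added): d = {'x': 32, 'y': 28, 'z': 4}
After line 3 (total = 32 + 28 + 4 = 64): d = {'x': 32, 'y': 28, 'z': 4, 'total': 64}

{'x': 32, 'y': 28, 'z': 4, 'total': 64}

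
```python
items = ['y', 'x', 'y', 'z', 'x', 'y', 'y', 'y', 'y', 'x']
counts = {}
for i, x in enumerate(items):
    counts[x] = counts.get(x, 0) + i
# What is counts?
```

Initial: counts = {}, items = ['y', 'x', 'y', 'z', 'x', 'y', 'y', 'y', 'y', 'x']
i=0, x='y': counts = {'y': 0}
i=1, x='x': counts = {'y': 0, 'x': 1}
i=2, x='y': counts = {'y': 2, 'x': 1}
i=3, x='z': counts = {'y': 2, 'x': 1, 'z': 3}
i=4, x='x': counts = {'y': 2, 'x': 5, 'z': 3}
i=5, x='y': counts = {'y': 7, 'x': 5, 'z': 3}
i=6, x='y': counts = {'y': 13, 'x': 5, 'z': 3}
i=7, x='y': counts = {'y': 20, 'x': 5, 'z': 3}
i=8, x='y': counts = {'y': 28, 'x': 5, 'z': 3}
i=9, x='x': counts = {'y': 28, 'x': 14, 'z': 3}

{'y': 28, 'x': 14, 'z': 3}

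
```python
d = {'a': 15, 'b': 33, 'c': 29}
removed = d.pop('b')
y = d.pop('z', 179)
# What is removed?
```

After line 1: d = {'a': 15, 'b': 33, 'c': 29}
After line 2 (pop 'b' returns 33): d = {'a': 15, 'c': 29}, removed = 33
After line 3 (pop 'z' missing, returns default 179): d = {'a': 15, 'c': 29}, y = 179

33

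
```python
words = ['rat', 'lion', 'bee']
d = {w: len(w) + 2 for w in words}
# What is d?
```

{'rat': 5, 'lion': 6, 'bee': 5}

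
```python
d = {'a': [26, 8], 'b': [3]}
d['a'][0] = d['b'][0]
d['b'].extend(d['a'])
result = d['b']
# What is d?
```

After line 1: d = {'a': [26, 8], 'b': [3]}
After line 2 (a[0] = b[0] = 3): d = {'a': [3, 8], 'b': [3]}
After line 3 (b.extend(a) appends [3, 8]): d = {'a': [3, 8], 'b': [3, 3, 8]}
After line 4: result = d['b'] = [3, 3, 8]

{'a': [3, 8], 'b': [3, 3, 8]}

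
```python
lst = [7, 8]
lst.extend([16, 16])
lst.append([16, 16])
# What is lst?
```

After line 1: lst = [7, 8]
After line 2 (extend unpacks [16, 16]): lst = [7, 8, 16, 16]
After line 3 (append adds [16, 16] as single element): lst = [7, 8, 16, 16, [16, 16]]

[7, 8, 16, 16, [16, 16]]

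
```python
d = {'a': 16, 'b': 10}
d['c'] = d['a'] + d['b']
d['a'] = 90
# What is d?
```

After line 1: d = {'a': 16, 'b': 10}
After line 2 (d['c'] = 16 + 10): d = {'a': 16, 'b': 10, 'c': 26}
After line 3: d = {'a': 90, 'b': 10, 'c': 26}

{'a': 90, 'b': 10, 'c': 26}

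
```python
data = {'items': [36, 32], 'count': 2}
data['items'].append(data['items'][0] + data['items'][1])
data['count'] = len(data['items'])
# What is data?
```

After line 1: data = {'items': [36, 32], 'count': 2}
After line 2 (append 36 + 32 = 68): data = {'items': [36, 32, 68], 'count': 2}
After line 3 (count = len(items) = 3): data = {'items': [36, 32, 68], 'count': 3}

{'items': [36, 32, 68], 'count': 3}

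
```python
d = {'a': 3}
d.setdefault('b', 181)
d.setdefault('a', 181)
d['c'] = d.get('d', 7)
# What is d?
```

After line 1: d = {'a': 3}
After line 2 (setdefault adds 'b'=181): d = {'a': 3, 'b': 181}
After line 3 (setdefault 'a' no-op, already exists): d = {'a': 3, 'b': 181}
After line 4 (get('d', 7) returns default since 'd' not in d): d = {'a': 3, 'b': 181, 'c': 7}

{'a': 3, 'b': 181, 'c': 7}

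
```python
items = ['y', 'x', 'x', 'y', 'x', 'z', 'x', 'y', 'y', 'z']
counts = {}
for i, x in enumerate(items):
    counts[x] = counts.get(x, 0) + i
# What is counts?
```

Initial: counts = {}, items = ['y', 'x', 'x', 'y', 'x', 'z', 'x', 'y', 'y', 'z']
i=0, x='y': counts = {'y': 0}
i=1, x='x': counts = {'y': 0, 'x': 1}
i=2, x='x': counts = {'y': 0, 'x': 3}
i=3, x='y': counts = {'y': 3, 'x': 3}
i=4, x='x': counts = {'y': 3, 'x': 7}
i=5, x='z': counts = {'y': 3, 'x': 7, 'z': 5}
i=6, x='x': counts = {'y': 3, 'x': 13, 'z': 5}
i=7, x='y': counts = {'y': 10, 'x': 13, 'z': 5}
i=8, x='y': counts = {'y': 18, 'x': 13, 'z': 5}
i=9, x='z': counts = {'y': 18, 'x': 13, 'z': 14}

{'y': 18, 'x': 13, 'z': 14}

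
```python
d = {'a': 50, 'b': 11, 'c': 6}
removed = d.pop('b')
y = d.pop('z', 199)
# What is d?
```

After line 1: d = {'a': 50, 'b': 11, 'c': 6}
After line 2 (pop 'b' returns 11): d = {'a': 50, 'c': 6}, removed = 11
After line 3 (pop 'z' missing, returns default 199): d = {'a': 50, 'c': 6}, y = 199

{'a': 50, 'c': 6}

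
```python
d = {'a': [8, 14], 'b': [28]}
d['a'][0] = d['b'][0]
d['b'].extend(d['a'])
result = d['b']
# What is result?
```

After line 1: d = {'a': [8, 14], 'b': [28]}
After line 2 (a[0] = b[0] = 28): d = {'a': [28, 14], 'b': [28]}
After line 3 (b.extend(a) appends [28, 14]): d = {'a': [28, 14], 'b': [28, 28, 14]}
After line 4: result = d['b'] = [28, 28, 14]

[28, 28, 14]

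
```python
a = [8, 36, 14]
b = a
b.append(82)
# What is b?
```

After line 1: a = [8, 36, 14]
After line 2 (b = a is an alias, same object): a = [8, 36, 14], b = [8, 36, 14]
After line 3 (b.append mutates the shared list): a = [8, 36, 14, 82], b = [8, 36, 14, 82]

[8, 36, 14, 82]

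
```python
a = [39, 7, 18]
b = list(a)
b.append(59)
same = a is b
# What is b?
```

After line 1: a = [39, 7, 18]
After line 2 (b = list(a) is a shallow copy, new object): a = [39, 7, 18], b = [39, 7, 18]
After line 3 (append only mutates b): a = [39, 7, 18], b = [39, 7, 18, 59]
After line 4 (same = a is b; different objects -> False): same = False

[39, 7, 18, 59]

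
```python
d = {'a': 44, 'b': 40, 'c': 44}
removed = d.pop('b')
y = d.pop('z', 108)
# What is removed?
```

After line 1: d = {'a': 44, 'b': 40, 'c': 44}
After line 2 (pop 'b' returns 40): d = {'a': 44, 'c': 44}, removed = 40
After line 3 (pop 'z' missing, returns default 108): d = {'a': 44, 'c': 44}, y = 108

40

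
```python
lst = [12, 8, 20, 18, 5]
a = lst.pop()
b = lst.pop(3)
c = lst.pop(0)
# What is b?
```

After line 1: lst = [12, 8, 20, 18, 5]
After line 2 (pop() -> a = 5): lst = [12, 8, 20, 18]
After line 3 (pop(3) -> b = 18): lst = [12, 8, 20]
After line 4 (pop(0) -> c = 12): lst = [8, 20]

18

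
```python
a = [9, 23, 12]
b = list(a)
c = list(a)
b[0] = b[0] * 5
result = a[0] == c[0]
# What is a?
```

After line 1: a = [9, 23, 12]
After line 2 (b = list(a), copy): a = [9, 23, 12], b = [9, 23, 12]
After line 3 (c = list(a) is a copy, new object): c = [9, 23, 12]
After line 4 (b[0] = 9 * 5 = 45; only b mutates (copy)): a = [9, 23, 12], b = [45, 23, 12], c = [9, 23, 12]
After line 5 (a[0] = 9, c[0] = 9; result = True)

[9, 23, 12]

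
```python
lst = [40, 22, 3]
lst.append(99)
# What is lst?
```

[40, 22, 3, 99]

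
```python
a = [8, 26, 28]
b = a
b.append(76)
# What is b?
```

After line 1: a = [8, 26, 28]
After line 2 (b = a is an alias, same object): a = [8, 26, 28], b = [8, 26, 28]
After line 3 (b.append mutates the shared list): a = [8, 26, 28, 76], b = [8, 26, 28, 76]

[8, 26, 28, 76]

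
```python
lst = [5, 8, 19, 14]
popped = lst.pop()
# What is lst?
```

[5, 8, 19]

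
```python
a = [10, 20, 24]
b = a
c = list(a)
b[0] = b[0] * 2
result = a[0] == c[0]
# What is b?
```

After line 1: a = [10, 20, 24]
After line 2 (b = a, alias): a = [10, 20, 24], b = [10, 20, 24]
After line 3 (c = list(a) is a copy, new object): c = [10, 20, 24]
After line 4 (b[0] = 10 * 2 = 20; mutates shared a/b): a = b = [20, 20, 24], c = [10, 20, 24]
After line 5 (a[0] = 20, c[0] = 10; result = False)

[20, 20, 24]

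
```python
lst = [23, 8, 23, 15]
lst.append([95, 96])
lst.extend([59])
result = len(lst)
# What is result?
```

After line 1: lst = [23, 8, 23, 15]
After line 2 (append adds [95, 96] as single element): lst = [23, 8, 23, 15, [95, 96]]
After line 3 (extend unpacks [59], adds 59): lst = [23, 8, 23, 15, [95, 96], 59]
After line 4: result = len(lst) = 6

6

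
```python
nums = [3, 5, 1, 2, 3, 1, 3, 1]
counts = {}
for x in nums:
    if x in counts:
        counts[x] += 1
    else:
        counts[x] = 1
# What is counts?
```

Initial: counts = {}, nums = [3, 5, 1, 2, 3, 1, 3, 1]
See 3: counts = {3: 1}
See 5: counts = {3: 1, 5: 1}
See 1: counts = {3: 1, 5: 1, 1: 1}
See 2: counts = {3: 1, 5: 1, 1: 1, 2: 1}
See 3: counts = {3: 2, 5: 1, 1: 1, 2: 1}
See 1: counts = {3: 2, 5: 1, 1: 2, 2: 1}
See 3: counts = {3: 3, 5: 1, 1: 2, 2: 1}
See 1: counts = {3: 3, 5: 1, 1: 3, 2: 1}

{3: 3, 5: 1, 1: 3, 2: 1}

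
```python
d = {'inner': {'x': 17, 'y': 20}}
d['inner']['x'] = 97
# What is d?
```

After line 1: d = {'inner': {'x': 17, 'y': 20}}
After line 2 (inner x overwritten): d = {'inner': {'x': 97, 'y': 20}}

{'inner': {'x': 97, 'y': 20}}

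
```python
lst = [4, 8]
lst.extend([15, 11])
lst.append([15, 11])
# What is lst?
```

After line 1: lst = [4, 8]
After line 2 (extend unpacks [15, 11]): lst = [4, 8, 15, 11]
After line 3 (append adds [15, 11] as single element): lst = [4, 8, 15, 11, [15, 11]]

[4, 8, 15, 11, [15, 11]]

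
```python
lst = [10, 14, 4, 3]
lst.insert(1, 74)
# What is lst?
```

[10, 74, 14, 4, 3]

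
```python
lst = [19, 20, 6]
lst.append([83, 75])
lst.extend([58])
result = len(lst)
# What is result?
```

After line 1: lst = [19, 20, 6]
After line 2 (append adds [83, 75] as single element): lst = [19, 20, 6, [83, 75]]
After line 3 (extend unpacks [58], adds 58): lst = [19, 20, 6, [83, 75], 58]
After line 4: result = len(lst) = 5

5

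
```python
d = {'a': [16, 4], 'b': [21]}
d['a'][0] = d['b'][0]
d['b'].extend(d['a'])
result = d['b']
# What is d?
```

After line 1: d = {'a': [16, 4], 'b': [21]}
After line 2 (a[0] = b[0] = 21): d = {'a': [21, 4], 'b': [21]}
After line 3 (b.extend(a) appends [21, 4]): d = {'a': [21, 4], 'b': [21, 21, 4]}
After line 4: result = d['b'] = [21, 21, 4]

{'a': [21, 4], 'b': [21, 21, 4]}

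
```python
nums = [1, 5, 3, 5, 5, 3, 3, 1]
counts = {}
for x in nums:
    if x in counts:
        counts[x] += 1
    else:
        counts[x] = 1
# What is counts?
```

Initial: counts = {}, nums = [1, 5, 3, 5, 5, 3, 3, 1]
See 1: counts = {1: 1}
See 5: counts = {1: 1, 5: 1}
See 3: counts = {1: 1, 5: 1, 3: 1}
See 5: counts = {1: 1, 5: 2, 3: 1}
See 5: counts = {1: 1, 5: 3, 3: 1}
See 3: counts = {1: 1, 5: 3, 3: 2}
See 3: counts = {1: 1, 5: 3, 3: 3}
See 1: counts = {1: 2, 5: 3, 3: 3}

{1: 2, 5: 3, 3: 3}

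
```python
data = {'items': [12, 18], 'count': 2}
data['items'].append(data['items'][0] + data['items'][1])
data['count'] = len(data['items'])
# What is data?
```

After line 1: data = {'items': [12, 18], 'count': 2}
After line 2 (append 12 + 18 = 30): data = {'items': [12, 18, 30], 'count': 2}
After line 3 (count = len(items) = 3): data = {'items': [12, 18, 30], 'count': 3}

{'items': [12, 18, 30], 'count': 3}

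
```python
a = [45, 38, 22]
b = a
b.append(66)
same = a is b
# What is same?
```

After line 1: a = [45, 38, 22]
After line 2 (b = a is an alias, same object): a = [45, 38, 22], b = [45, 38, 22]
After line 3 (b.append mutates the shared list): a = [45, 38, 22, 66], b = [45, 38, 22, 66]
After line 4 (same = a is b; same object -> True): same = True

True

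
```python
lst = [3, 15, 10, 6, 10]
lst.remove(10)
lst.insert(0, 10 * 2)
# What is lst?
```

After line 1: lst = [3, 15, 10, 6, 10]
After line 2 (remove first 10): lst = [3, 15, 6, 10]
After line 3 (insert 20 at index 0): lst = [20, 3, 15, 6, 10]

[20, 3, 15, 6, 10]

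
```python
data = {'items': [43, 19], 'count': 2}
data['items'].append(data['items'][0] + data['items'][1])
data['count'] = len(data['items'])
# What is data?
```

After line 1: data = {'items': [43, 19], 'count': 2}
After line 2 (append 43 + 19 = 62): data = {'items': [43, 19, 62], 'count': 2}
After line 3 (count = len(items) = 3): data = {'items': [43, 19, 62], 'count': 3}

{'items': [43, 19, 62], 'count': 3}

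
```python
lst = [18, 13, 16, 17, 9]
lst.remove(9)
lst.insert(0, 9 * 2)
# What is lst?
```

After line 1: lst = [18, 13, 16, 17, 9]
After line 2 (remove first 9): lst = [18, 13, 16, 17]
After line 3 (insert 18 at index 0): lst = [18, 18, 13, 16, 17]

[18, 18, 13, 16, 17]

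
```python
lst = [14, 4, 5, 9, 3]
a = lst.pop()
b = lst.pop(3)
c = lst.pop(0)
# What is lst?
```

After line 1: lst = [14, 4, 5, 9, 3]
After line 2 (pop() -> a = 3): lst = [14, 4, 5, 9]
After line 3 (pop(3) -> b = 9): lst = [14, 4, 5]
After line 4 (pop(0) -> c = 14): lst = [4, 5]

[4, 5]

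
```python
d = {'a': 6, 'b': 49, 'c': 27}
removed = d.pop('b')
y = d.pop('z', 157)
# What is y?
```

After line 1: d = {'a': 6, 'b': 49, 'c': 27}
After line 2 (pop 'b' returns 49): d = {'a': 6, 'c': 27}, removed = 49
After line 3 (pop 'z' missing, returns default 157): d = {'a': 6, 'c': 27}, y = 157

157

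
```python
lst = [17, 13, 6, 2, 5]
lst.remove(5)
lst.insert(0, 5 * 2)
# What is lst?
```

After line 1: lst = [17, 13, 6, 2, 5]
After line 2 (remove first 5): lst = [17, 13, 6, 2]
After line 3 (insert 10 at index 0): lst = [10, 17, 13, 6, 2]

[10, 17, 13, 6, 2]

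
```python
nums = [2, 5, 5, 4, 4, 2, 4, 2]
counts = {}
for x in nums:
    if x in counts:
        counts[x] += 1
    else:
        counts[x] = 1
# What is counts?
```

Initial: counts = {}, nums = [2, 5, 5, 4, 4, 2, 4, 2]
See 2: counts = {2: 1}
See 5: counts = {2: 1, 5: 1}
See 5: counts = {2: 1, 5: 2}
See 4: counts = {2: 1, 5: 2, 4: 1}
See 4: counts = {2: 1, 5: 2, 4: 2}
See 2: counts = {2: 2, 5: 2, 4: 2}
See 4: counts = {2: 2, 5: 2, 4: 3}
See 2: counts = {2: 3, 5: 2, 4: 3}

{2: 3, 5: 2, 4: 3}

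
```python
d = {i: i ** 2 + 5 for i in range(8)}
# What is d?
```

{0: 5, 1: 6, 2: 9, 3: 14, 4: 21, 5: 30, 6: 41, 7: 54}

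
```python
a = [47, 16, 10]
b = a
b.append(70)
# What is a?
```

After line 1: a = [47, 16, 10]
After line 2 (b = a is an alias, same object): a = [47, 16, 10], b = [47, 16, 10]
After line 3 (b.append mutates the shared list): a = [47, 16, 10, 70], b = [47, 16, 10, 70]

[47, 16, 10, 70]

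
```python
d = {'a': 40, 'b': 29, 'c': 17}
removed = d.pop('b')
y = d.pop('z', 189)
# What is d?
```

After line 1: d = {'a': 40, 'b': 29, 'c': 17}
After line 2 (pop 'b' returns 29): d = {'a': 40, 'c': 17}, removed = 29
After line 3 (pop 'z' missing, returns default 189): d = {'a': 40, 'c': 17}, y = 189

{'a': 40, 'c': 17}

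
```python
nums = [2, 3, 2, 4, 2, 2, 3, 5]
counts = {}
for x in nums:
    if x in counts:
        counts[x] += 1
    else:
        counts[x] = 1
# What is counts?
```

Initial: counts = {}, nums = [2, 3, 2, 4, 2, 2, 3, 5]
See 2: counts = {2: 1}
See 3: counts = {2: 1, 3: 1}
See 2: counts = {2: 2, 3: 1}
See 4: counts = {2: 2, 3: 1, 4: 1}
See 2: counts = {2: 3, 3: 1, 4: 1}
See 2: counts = {2: 4, 3: 1, 4: 1}
See 3: counts = {2: 4, 3: 2, 4: 1}
See 5: counts = {2: 4, 3: 2, 4: 1, 5: 1}

{2: 4, 3: 2, 4: 1, 5: 1}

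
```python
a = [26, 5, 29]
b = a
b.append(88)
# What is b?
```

After line 1: a = [26, 5, 29]
After line 2 (b = a is an alias, same object): a = [26, 5, 29], b = [26, 5, 29]
After line 3 (b.append mutates the shared list): a = [26, 5, 29, 88], b = [26, 5, 29, 88]

[26, 5, 29, 88]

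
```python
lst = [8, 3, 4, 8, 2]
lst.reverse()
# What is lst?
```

[2, 8, 4, 3, 8]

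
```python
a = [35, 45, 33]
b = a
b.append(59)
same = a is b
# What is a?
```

After line 1: a = [35, 45, 33]
After line 2 (b = a is an alias, same object): a = [35, 45, 33], b = [35, 45, 33]
After line 3 (b.append mutates the shared list): a = [35, 45, 33, 59], b = [35, 45, 33, 59]
After line 4 (same = a is b; same object -> True): same = True

[35, 45, 33, 59]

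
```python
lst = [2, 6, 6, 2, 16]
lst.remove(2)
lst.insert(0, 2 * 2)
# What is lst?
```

After line 1: lst = [2, 6, 6, 2, 16]
After line 2 (remove first 2): lst = [6, 6, 2, 16]
After line 3 (insert 4 at index 0): lst = [4, 6, 6, 2, 16]

[4, 6, 6, 2, 16]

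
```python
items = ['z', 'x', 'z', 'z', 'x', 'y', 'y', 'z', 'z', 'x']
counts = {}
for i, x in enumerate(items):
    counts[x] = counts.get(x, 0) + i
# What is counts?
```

Initial: counts = {}, items = ['z', 'x', 'z', 'z', 'x', 'y', 'y', 'z', 'z', 'x']
i=0, x='z': counts = {'z': 0}
i=1, x='x': counts = {'z': 0, 'x': 1}
i=2, x='z': counts = {'z': 2, 'x': 1}
i=3, x='z': counts = {'z': 5, 'x': 1}
i=4, x='x': counts = {'z': 5, 'x': 5}
i=5, x='y': counts = {'z': 5, 'x': 5, 'y': 5}
i=6, x='y': counts = {'z': 5, 'x': 5, 'y': 11}
i=7, x='z': counts = {'z': 12, 'x': 5, 'y': 11}
i=8, x='z': counts = {'z': 20, 'x': 5, 'y': 11}
i=9, x='x': counts = {'z': 20, 'x': 14, 'y': 11}

{'z': 20, 'x': 14, 'y': 11}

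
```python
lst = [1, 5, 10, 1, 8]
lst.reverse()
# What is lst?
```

[8, 1, 10, 5, 1]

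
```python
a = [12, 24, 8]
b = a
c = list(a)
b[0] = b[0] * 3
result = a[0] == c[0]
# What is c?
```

After line 1: a = [12, 24, 8]
After line 2 (b = a, alias): a = [12, 24, 8], b = [12, 24, 8]
After line 3 (c = list(a) is a copy, new object): c = [12, 24, 8]
After line 4 (b[0] = 12 * 3 = 36; mutates shared a/b): a = b = [36, 24, 8], c = [12, 24, 8]
After line 5 (a[0] = 36, c[0] = 12; result = False)

[12, 24, 8]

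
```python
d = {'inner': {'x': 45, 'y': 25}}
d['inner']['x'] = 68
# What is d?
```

After line 1: d = {'inner': {'x': 45, 'y': 25}}
After line 2 (inner x overwritten): d = {'inner': {'x': 68, 'y': 25}}

{'inner': {'x': 68, 'y': 25}}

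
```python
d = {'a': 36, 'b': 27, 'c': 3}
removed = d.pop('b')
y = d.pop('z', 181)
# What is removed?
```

After line 1: d = {'a': 36, 'b': 27, 'c': 3}
After line 2 (pop 'b' returns 27): d = {'a': 36, 'c': 3}, removed = 27
After line 3 (pop 'z' missing, returns default 181): d = {'a': 36, 'c': 3}, y = 181

27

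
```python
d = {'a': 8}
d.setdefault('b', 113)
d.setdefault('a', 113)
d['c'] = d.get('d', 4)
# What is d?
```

After line 1: d = {'a': 8}
After line 2 (setdefault adds 'b'=113): d = {'a': 8, 'b': 113}
After line 3 (setdefault 'a' no-op, already exists): d = {'a': 8, 'b': 113}
After line 4 (get('d', 4) returns default since 'd' not in d): d = {'a': 8, 'b': 113, 'c': 4}

{'a': 8, 'b': 113, 'c': 4}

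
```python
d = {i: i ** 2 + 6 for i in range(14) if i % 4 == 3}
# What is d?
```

{3: 15, 7: 55, 11: 127}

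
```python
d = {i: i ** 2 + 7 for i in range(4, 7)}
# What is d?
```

{4: 23, 5: 32, 6: 43}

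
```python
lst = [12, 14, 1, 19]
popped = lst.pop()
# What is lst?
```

[12, 14, 1]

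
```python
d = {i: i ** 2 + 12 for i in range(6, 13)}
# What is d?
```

{6: 48, 7: 61, 8: 76, 9: 93, 10: 112, 11: 133, 12: 156}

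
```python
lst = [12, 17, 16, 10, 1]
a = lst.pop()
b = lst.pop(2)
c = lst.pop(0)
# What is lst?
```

After line 1: lst = [12, 17, 16, 10, 1]
After line 2 (pop() -> a = 1): lst = [12, 17, 16, 10]
After line 3 (pop(2) -> b = 16): lst = [12, 17, 10]
After line 4 (pop(0) -> c = 12): lst = [17, 10]

[17, 10]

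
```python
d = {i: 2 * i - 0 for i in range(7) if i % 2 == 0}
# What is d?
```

{0: 0, 2: 4, 4: 8, 6: 12}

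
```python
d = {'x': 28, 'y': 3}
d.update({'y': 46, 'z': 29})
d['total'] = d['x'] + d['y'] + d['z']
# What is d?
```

After line 1: d = {'x': 28, 'y': 3}
After line 2 (y overwritten, z added): d = {'x': 28, 'y': 46, 'z': 29}
After line 3 (total = 28 + 46 + 29 = 103): d = {'x': 28, 'y': 46, 'z': 29, 'total': 103}

{'x': 28, 'y': 46, 'z': 29, 'total': 103}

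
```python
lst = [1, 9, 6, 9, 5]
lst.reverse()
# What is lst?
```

[5, 9, 6, 9, 1]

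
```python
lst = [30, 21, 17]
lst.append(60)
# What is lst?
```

[30, 21, 17, 60]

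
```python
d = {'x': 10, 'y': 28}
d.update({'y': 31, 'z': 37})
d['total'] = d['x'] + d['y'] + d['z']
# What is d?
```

After line 1: d = {'x': 10, 'y': 28}
After line 2 (y overwritten, z added): d = {'x': 10, 'y': 31, 'z': 37}
After line 3 (total = 10 + 31 + 37 = 78): d = {'x': 10, 'y': 31, 'z': 37, 'total': 78}

{'x': 10, 'y': 31, 'z': 37, 'total': 78}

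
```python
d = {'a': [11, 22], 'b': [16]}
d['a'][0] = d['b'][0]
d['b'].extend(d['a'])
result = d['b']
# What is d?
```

After line 1: d = {'a': [11, 22], 'b': [16]}
After line 2 (a[0] = b[0] = 16): d = {'a': [16, 22], 'b': [16]}
After line 3 (b.extend(a) appends [16, 22]): d = {'a': [16, 22], 'b': [16, 16, 22]}
After line 4: result = d['b'] = [16, 16, 22]

{'a': [16, 22], 'b': [16, 16, 22]}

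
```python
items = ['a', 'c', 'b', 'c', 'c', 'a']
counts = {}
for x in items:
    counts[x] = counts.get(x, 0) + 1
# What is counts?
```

Initial: counts = {}, items = ['a', 'c', 'b', 'c', 'c', 'a']
See 'a': counts = {'a': 1}
See 'c': counts = {'a': 1, 'c': 1}
See 'b': counts = {'a': 1, 'c': 1, 'b': 1}
See 'c': counts = {'a': 1, 'c': 2, 'b': 1}
See 'c': counts = {'a': 1, 'c': 3, 'b': 1}
See 'a': counts = {'a': 2, 'c': 3, 'b': 1}

{'a': 2, 'c': 3, 'b': 1}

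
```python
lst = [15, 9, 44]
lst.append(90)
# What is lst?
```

[15, 9, 44, 90]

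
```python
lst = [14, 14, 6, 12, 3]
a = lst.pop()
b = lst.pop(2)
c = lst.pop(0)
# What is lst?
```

After line 1: lst = [14, 14, 6, 12, 3]
After line 2 (pop() -> a = 3): lst = [14, 14, 6, 12]
After line 3 (pop(2) -> b = 6): lst = [14, 14, 12]
After line 4 (pop(0) -> c = 14): lst = [14, 12]

[14, 12]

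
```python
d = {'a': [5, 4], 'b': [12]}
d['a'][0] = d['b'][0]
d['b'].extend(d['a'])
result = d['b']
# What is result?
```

After line 1: d = {'a': [5, 4], 'b': [12]}
After line 2 (a[0] = b[0] = 12): d = {'a': [12, 4], 'b': [12]}
After line 3 (b.extend(a) appends [12, 4]): d = {'a': [12, 4], 'b': [12, 12, 4]}
After line 4: result = d['b'] = [12, 12, 4]

[12, 12, 4]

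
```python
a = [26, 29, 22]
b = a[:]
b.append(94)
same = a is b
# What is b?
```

After line 1: a = [26, 29, 22]
After line 2 (b = a[:] is a shallow copy, new object): a = [26, 29, 22], b = [26, 29, 22]
After line 3 (append only mutates b): a = [26, 29, 22], b = [26, 29, 22, 94]
After line 4 (same = a is b; different objects -> False): same = False

[26, 29, 22, 94]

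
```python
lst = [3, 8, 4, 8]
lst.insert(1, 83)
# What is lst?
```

[3, 83, 8, 4, 8]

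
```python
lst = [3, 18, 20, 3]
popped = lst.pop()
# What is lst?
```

[3, 18, 20]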